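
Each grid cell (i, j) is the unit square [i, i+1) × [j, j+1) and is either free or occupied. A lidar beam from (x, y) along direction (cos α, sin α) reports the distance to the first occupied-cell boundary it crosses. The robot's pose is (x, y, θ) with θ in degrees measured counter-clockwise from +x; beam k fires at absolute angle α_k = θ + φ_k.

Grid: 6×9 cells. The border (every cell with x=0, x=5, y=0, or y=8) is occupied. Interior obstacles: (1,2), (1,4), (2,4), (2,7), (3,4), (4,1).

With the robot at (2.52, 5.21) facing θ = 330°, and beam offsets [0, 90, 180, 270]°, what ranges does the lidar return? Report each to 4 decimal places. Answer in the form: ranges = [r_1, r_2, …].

beam 1: φ=0°, α=330°
  cosα=0.8660 sinα=-0.5000 | (2,5) | tMaxX 0.5543 tMaxY 0.4200 | tΔX 1.1547 tΔY 2.0000
    t=0.4200 [y] (2,4) — stop
  → r_1 = 0.4200
beam 2: φ=90°, α=60°
  cosα=0.5000 sinα=0.8660 | (2,5) | tMaxX 0.9600 tMaxY 0.9122 | tΔX 2.0000 tΔY 1.1547
    t=0.9122 [y] (2,6)
    t=0.9600 [x] (3,6)
    t=2.0669 [y] (3,7)
    t=2.9600 [x] (4,7)
    t=3.2216 [y] (4,8) — stop
  → r_2 = 3.2216
beam 3: φ=180°, α=150°
  cosα=-0.8660 sinα=0.5000 | (2,5) | tMaxX 0.6004 tMaxY 1.5800 | tΔX 1.1547 tΔY 2.0000
    t=0.6004 [x] (1,5)
    t=1.5800 [y] (1,6)
    t=1.7551 [x] (0,6) — stop
  → r_3 = 1.7551
beam 4: φ=270°, α=240°
  cosα=-0.5000 sinα=-0.8660 | (2,5) | tMaxX 1.0400 tMaxY 0.2425 | tΔX 2.0000 tΔY 1.1547
    t=0.2425 [y] (2,4) — stop
  → r_4 = 0.2425

ranges = [0.4200, 3.2216, 1.7551, 0.2425]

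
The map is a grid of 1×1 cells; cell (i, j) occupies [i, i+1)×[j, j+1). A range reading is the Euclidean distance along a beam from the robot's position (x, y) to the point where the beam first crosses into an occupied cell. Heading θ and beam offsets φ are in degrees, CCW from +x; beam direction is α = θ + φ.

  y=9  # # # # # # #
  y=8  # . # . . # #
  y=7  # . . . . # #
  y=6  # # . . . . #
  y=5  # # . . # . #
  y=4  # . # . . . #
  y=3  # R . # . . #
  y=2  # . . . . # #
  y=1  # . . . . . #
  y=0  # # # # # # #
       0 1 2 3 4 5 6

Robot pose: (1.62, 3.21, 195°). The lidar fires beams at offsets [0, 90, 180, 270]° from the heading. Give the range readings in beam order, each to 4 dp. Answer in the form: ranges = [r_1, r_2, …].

beam 1: φ=0°, α=195°
  d=(-0.9659,-0.2588)  start (1,3)  tX=0.6419 tY=0.8114  stride 1/|dx|=1.0353 1/|dy|=3.8637
    cross x-line → (0,3), t=0.6419 (wall)
  → r_1 = 0.6419
beam 2: φ=90°, α=285°
  d=(0.2588,-0.9659)  start (1,3)  tX=1.4682 tY=0.2174  stride 1/|dx|=3.8637 1/|dy|=1.0353
    cross y-line → (1,2), t=0.2174
    cross y-line → (1,1), t=1.2527
    cross x-line → (2,1), t=1.4682
    cross y-line → (2,0), t=2.2880 (wall)
  → r_2 = 2.2880
beam 3: φ=180°, α=15°
  d=(0.9659,0.2588)  start (1,3)  tX=0.3934 tY=3.0523  stride 1/|dx|=1.0353 1/|dy|=3.8637
    cross x-line → (2,3), t=0.3934
    cross x-line → (3,3), t=1.4287 (wall)
  → r_3 = 1.4287
beam 4: φ=270°, α=105°
  d=(-0.2588,0.9659)  start (1,3)  tX=2.3955 tY=0.8179  stride 1/|dx|=3.8637 1/|dy|=1.0353
    cross y-line → (1,4), t=0.8179
    cross y-line → (1,5), t=1.8531 (wall)
  → r_4 = 1.8531

ranges = [0.6419, 2.2880, 1.4287, 1.8531]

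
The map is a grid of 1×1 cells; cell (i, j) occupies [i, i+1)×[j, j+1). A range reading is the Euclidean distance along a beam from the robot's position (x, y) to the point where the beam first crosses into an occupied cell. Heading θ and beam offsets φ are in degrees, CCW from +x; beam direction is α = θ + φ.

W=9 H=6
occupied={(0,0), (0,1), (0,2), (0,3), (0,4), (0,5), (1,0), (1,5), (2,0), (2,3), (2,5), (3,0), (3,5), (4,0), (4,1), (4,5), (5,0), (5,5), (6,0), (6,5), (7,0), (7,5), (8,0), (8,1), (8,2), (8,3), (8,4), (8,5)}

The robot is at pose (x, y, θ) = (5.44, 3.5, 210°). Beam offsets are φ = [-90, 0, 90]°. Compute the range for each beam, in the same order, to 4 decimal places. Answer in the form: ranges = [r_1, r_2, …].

ranges = [1.7321, 5.0000, 2.8868]

beam 1: φ=-90°, α=120°
  direction (-0.5000, 0.8660); cell (5,3); t to first gridline: x 0.8800, y 0.5774 (then +2.0000 / +1.1547)
    (5,4) via y @ 0.5774
    (4,4) via x @ 0.8800
    (4,5) via y @ 1.7321  # hit
  → r_1 = 1.7321
beam 2: φ=0°, α=210°
  direction (-0.8660, -0.5000); cell (5,3); t to first gridline: x 0.5081, y 1.0000 (then +1.1547 / +2.0000)
    (4,3) via x @ 0.5081
    (4,2) via y @ 1.0000
    (3,2) via x @ 1.6628
    (2,2) via x @ 2.8175
    (2,1) via y @ 3.0000
    (1,1) via x @ 3.9722
    (1,0) via y @ 5.0000  # hit
  → r_2 = 5.0000
beam 3: φ=90°, α=300°
  direction (0.5000, -0.8660); cell (5,3); t to first gridline: x 1.1200, y 0.5774 (then +2.0000 / +1.1547)
    (5,2) via y @ 0.5774
    (6,2) via x @ 1.1200
    (6,1) via y @ 1.7321
    (6,0) via y @ 2.8868  # hit
  → r_3 = 2.8868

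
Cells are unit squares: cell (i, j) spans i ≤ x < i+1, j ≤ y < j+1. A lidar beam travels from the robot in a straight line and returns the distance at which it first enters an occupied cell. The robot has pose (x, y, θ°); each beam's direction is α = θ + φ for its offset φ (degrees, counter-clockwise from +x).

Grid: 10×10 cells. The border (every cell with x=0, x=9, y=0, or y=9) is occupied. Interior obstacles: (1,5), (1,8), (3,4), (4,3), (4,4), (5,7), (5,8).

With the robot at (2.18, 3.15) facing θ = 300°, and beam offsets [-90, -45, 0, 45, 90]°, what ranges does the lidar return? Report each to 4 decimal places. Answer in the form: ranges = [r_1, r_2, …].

beam 1: φ=-90°, α=210°
  direction (-0.8660, -0.5000); cell (2,3); t to first gridline: x 0.2078, y 0.3000 (then +1.1547 / +2.0000)
    (1,3) via x @ 0.2078
    (1,2) via y @ 0.3000
    (0,2) via x @ 1.3625  # hit
  → r_1 = 1.3625
beam 2: φ=-45°, α=255°
  direction (-0.2588, -0.9659); cell (2,3); t to first gridline: x 0.6955, y 0.1553 (then +3.8637 / +1.0353)
    (2,2) via y @ 0.1553
    (1,2) via x @ 0.6955
    (1,1) via y @ 1.1906
    (1,0) via y @ 2.2258  # hit
  → r_2 = 2.2258
beam 3: φ=0°, α=300°
  direction (0.5000, -0.8660); cell (2,3); t to first gridline: x 1.6400, y 0.1732 (then +2.0000 / +1.1547)
    (2,2) via y @ 0.1732
    (2,1) via y @ 1.3279
    (3,1) via x @ 1.6400
    (3,0) via y @ 2.4826  # hit
  → r_3 = 2.4826
beam 4: φ=45°, α=345°
  direction (0.9659, -0.2588); cell (2,3); t to first gridline: x 0.8489, y 0.5796 (then +1.0353 / +3.8637)
    (2,2) via y @ 0.5796
    (3,2) via x @ 0.8489
    (4,2) via x @ 1.8842
    (5,2) via x @ 2.9195
    (6,2) via x @ 3.9548
    (6,1) via y @ 4.4433
    (7,1) via x @ 4.9900
    (8,1) via x @ 6.0253
    (9,1) via x @ 7.0606  # hit
  → r_4 = 7.0606
beam 5: φ=90°, α=30°
  direction (0.8660, 0.5000); cell (2,3); t to first gridline: x 0.9469, y 1.7000 (then +1.1547 / +2.0000)
    (3,3) via x @ 0.9469
    (3,4) via y @ 1.7000  # hit
  → r_5 = 1.7000

ranges = [1.3625, 2.2258, 2.4826, 7.0606, 1.7000]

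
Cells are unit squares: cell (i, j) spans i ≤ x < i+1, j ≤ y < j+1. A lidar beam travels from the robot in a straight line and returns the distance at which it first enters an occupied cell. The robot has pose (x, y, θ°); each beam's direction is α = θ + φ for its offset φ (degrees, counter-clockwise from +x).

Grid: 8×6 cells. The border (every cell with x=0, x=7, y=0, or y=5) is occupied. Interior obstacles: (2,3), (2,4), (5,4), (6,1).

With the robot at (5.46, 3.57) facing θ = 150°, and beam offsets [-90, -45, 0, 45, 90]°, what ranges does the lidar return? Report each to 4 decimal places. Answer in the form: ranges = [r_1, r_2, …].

ranges = [0.4965, 0.4452, 2.8406, 4.6173, 2.9676]

beam 1: φ=-90°, α=60°
  d=(0.5000,0.8660)  start (5,3)  tX=1.0800 tY=0.4965  stride 1/|dx|=2.0000 1/|dy|=1.1547
    cross y-line → (5,4), t=0.4965 (wall)
  → r_1 = 0.4965
beam 2: φ=-45°, α=105°
  d=(-0.2588,0.9659)  start (5,3)  tX=1.7773 tY=0.4452  stride 1/|dx|=3.8637 1/|dy|=1.0353
    cross y-line → (5,4), t=0.4452 (wall)
  → r_2 = 0.4452
beam 3: φ=0°, α=150°
  d=(-0.8660,0.5000)  start (5,3)  tX=0.5312 tY=0.8600  stride 1/|dx|=1.1547 1/|dy|=2.0000
    cross x-line → (4,3), t=0.5312
    cross y-line → (4,4), t=0.8600
    cross x-line → (3,4), t=1.6859
    cross x-line → (2,4), t=2.8406 (wall)
  → r_3 = 2.8406
beam 4: φ=45°, α=195°
  d=(-0.9659,-0.2588)  start (5,3)  tX=0.4762 tY=2.2023  stride 1/|dx|=1.0353 1/|dy|=3.8637
    cross x-line → (4,3), t=0.4762
    cross x-line → (3,3), t=1.5115
    cross y-line → (3,2), t=2.2023
    cross x-line → (2,2), t=2.5468
    cross x-line → (1,2), t=3.5821
    cross x-line → (0,2), t=4.6173 (wall)
  → r_4 = 4.6173
beam 5: φ=90°, α=240°
  d=(-0.5000,-0.8660)  start (5,3)  tX=0.9200 tY=0.6582  stride 1/|dx|=2.0000 1/|dy|=1.1547
    cross y-line → (5,2), t=0.6582
    cross x-line → (4,2), t=0.9200
    cross y-line → (4,1), t=1.8129
    cross x-line → (3,1), t=2.9200
    cross y-line → (3,0), t=2.9676 (wall)
  → r_5 = 2.9676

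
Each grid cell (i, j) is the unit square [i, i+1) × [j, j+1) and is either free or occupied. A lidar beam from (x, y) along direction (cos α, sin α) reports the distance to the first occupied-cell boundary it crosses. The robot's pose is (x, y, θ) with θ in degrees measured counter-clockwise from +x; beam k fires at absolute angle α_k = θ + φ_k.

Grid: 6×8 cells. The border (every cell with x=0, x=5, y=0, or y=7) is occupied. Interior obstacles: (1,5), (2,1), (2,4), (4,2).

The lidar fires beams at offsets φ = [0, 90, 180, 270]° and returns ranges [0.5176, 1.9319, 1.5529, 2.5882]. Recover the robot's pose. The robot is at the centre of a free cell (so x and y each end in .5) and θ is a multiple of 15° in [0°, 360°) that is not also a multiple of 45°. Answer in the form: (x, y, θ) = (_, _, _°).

(x, y, θ) = (3.5, 4.5, 195°)

The pose lattice has 20·16 = 320 candidates. Test each by forward raycasting.
  (3.5, 5.5, 165°): beam 1 = 1.5529 ≠ 0.5176 ✗
  (3.5, 5.5, 255°): beam 1 = 3.6235 ≠ 0.5176 ✗
  (4.5, 3.5, 105°): beam 1 = 3.6235 ≠ 0.5176 ✗
  …
  (3.5, 4.5, 195°): r_1=0.5176, r_2=1.9319, r_3=1.5529, r_4=2.5882 — all match ✓
Unique over the lattice → pose = (3.5, 4.5, 195°).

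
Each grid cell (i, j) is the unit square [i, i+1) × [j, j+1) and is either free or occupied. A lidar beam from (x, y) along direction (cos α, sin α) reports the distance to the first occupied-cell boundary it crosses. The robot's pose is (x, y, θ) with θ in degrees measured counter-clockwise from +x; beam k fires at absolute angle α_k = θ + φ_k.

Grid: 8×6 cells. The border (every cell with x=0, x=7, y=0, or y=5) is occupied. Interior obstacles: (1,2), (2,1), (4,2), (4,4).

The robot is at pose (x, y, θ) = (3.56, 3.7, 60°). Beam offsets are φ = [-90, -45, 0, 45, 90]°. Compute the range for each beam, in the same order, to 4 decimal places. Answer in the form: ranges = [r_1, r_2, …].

beam 1: φ=-90°, α=330°
  d=(0.8660,-0.5000)  start (3,3)  tX=0.5081 tY=1.4000  stride 1/|dx|=1.1547 1/|dy|=2.0000
    cross x-line → (4,3), t=0.5081
    cross y-line → (4,2), t=1.4000 (wall)
  → r_1 = 1.4000
beam 2: φ=-45°, α=15°
  d=(0.9659,0.2588)  start (3,3)  tX=0.4555 tY=1.1591  stride 1/|dx|=1.0353 1/|dy|=3.8637
    cross x-line → (4,3), t=0.4555
    cross y-line → (4,4), t=1.1591 (wall)
  → r_2 = 1.1591
beam 3: φ=0°, α=60°
  d=(0.5000,0.8660)  start (3,3)  tX=0.8800 tY=0.3464  stride 1/|dx|=2.0000 1/|dy|=1.1547
    cross y-line → (3,4), t=0.3464
    cross x-line → (4,4), t=0.8800 (wall)
  → r_3 = 0.8800
beam 4: φ=45°, α=105°
  d=(-0.2588,0.9659)  start (3,3)  tX=2.1637 tY=0.3106  stride 1/|dx|=3.8637 1/|dy|=1.0353
    cross y-line → (3,4), t=0.3106
    cross y-line → (3,5), t=1.3459 (wall)
  → r_4 = 1.3459
beam 5: φ=90°, α=150°
  d=(-0.8660,0.5000)  start (3,3)  tX=0.6466 tY=0.6000  stride 1/|dx|=1.1547 1/|dy|=2.0000
    cross y-line → (3,4), t=0.6000
    cross x-line → (2,4), t=0.6466
    cross x-line → (1,4), t=1.8013
    cross y-line → (1,5), t=2.6000 (wall)
  → r_5 = 2.6000

ranges = [1.4000, 1.1591, 0.8800, 1.3459, 2.6000]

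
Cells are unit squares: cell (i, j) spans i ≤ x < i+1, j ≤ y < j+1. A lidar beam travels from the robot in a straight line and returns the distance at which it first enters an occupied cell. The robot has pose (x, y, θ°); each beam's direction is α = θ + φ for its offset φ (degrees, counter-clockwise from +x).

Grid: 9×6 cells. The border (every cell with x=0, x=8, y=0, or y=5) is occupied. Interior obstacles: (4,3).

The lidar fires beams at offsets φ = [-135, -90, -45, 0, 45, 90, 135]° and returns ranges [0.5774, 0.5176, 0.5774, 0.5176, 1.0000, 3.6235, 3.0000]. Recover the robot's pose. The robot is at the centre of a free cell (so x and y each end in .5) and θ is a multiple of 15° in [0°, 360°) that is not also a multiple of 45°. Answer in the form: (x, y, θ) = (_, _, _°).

(x, y, θ) = (7.5, 1.5, 15°)

Enumerate (i+0.5, j+0.5, θ) over the 27 free cells and 16 admissible headings. For each, cast all 7 beams and compare to the given ranges.
  (5.5, 1.5, 120°): beam 1 = 1.9319 ≠ 0.5774 ✗
  (5.5, 4.5, 345°): beam 1 = 1.0000 ≠ 0.5774 ✗
  (6.5, 1.5, 150°): beam 1 = 1.5529 ≠ 0.5774 ✗
  …
  (7.5, 1.5, 15°): r_1=0.5774, r_2=0.5176, r_3=0.5774, r_4=0.5176, r_5=1.0000, r_6=3.6235, r_7=3.0000 — all match ✓
Only this pose fits every beam.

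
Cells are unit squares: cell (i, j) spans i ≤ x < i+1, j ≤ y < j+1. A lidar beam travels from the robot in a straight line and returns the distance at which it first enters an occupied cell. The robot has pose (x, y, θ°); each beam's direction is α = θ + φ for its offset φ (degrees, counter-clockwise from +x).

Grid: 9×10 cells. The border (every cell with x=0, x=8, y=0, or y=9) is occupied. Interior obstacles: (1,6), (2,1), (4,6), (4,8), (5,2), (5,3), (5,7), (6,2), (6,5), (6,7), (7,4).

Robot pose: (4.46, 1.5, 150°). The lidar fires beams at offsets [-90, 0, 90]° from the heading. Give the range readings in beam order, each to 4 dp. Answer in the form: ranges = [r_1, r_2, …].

beam 1: φ=-90°, α=60°
  direction (0.5000, 0.8660); cell (4,1); t to first gridline: x 1.0800, y 0.5774 (then +2.0000 / +1.1547)
    (4,2) via y @ 0.5774
    (5,2) via x @ 1.0800  # hit
  → r_1 = 1.0800
beam 2: φ=0°, α=150°
  direction (-0.8660, 0.5000); cell (4,1); t to first gridline: x 0.5312, y 1.0000 (then +1.1547 / +2.0000)
    (3,1) via x @ 0.5312
    (3,2) via y @ 1.0000
    (2,2) via x @ 1.6859
    (1,2) via x @ 2.8406
    (1,3) via y @ 3.0000
    (0,3) via x @ 3.9953  # hit
  → r_2 = 3.9953
beam 3: φ=90°, α=240°
  direction (-0.5000, -0.8660); cell (4,1); t to first gridline: x 0.9200, y 0.5774 (then +2.0000 / +1.1547)
    (4,0) via y @ 0.5774  # hit
  → r_3 = 0.5774

ranges = [1.0800, 3.9953, 0.5774]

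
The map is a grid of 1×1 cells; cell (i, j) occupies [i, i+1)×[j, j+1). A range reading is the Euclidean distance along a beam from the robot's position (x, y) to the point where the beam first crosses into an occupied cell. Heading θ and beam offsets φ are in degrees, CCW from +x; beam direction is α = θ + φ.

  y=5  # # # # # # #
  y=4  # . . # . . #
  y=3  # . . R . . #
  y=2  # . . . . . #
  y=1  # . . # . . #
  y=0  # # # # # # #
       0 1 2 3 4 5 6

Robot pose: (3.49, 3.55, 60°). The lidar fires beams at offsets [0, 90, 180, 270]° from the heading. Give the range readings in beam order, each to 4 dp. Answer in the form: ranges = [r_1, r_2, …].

beam 1: φ=0°, α=60°
  cosα=0.5000 sinα=0.8660 | (3,3) | tMaxX 1.0200 tMaxY 0.5196 | tΔX 2.0000 tΔY 1.1547
    t=0.5196 [y] (3,4) — stop
  → r_1 = 0.5196
beam 2: φ=90°, α=150°
  cosα=-0.8660 sinα=0.5000 | (3,3) | tMaxX 0.5658 tMaxY 0.9000 | tΔX 1.1547 tΔY 2.0000
    t=0.5658 [x] (2,3)
    t=0.9000 [y] (2,4)
    t=1.7205 [x] (1,4)
    t=2.8752 [x] (0,4) — stop
  → r_2 = 2.8752
beam 3: φ=180°, α=240°
  cosα=-0.5000 sinα=-0.8660 | (3,3) | tMaxX 0.9800 tMaxY 0.6351 | tΔX 2.0000 tΔY 1.1547
    t=0.6351 [y] (3,2)
    t=0.9800 [x] (2,2)
    t=1.7898 [y] (2,1)
    t=2.9445 [y] (2,0) — stop
  → r_3 = 2.9445
beam 4: φ=270°, α=330°
  cosα=0.8660 sinα=-0.5000 | (3,3) | tMaxX 0.5889 tMaxY 1.1000 | tΔX 1.1547 tΔY 2.0000
    t=0.5889 [x] (4,3)
    t=1.1000 [y] (4,2)
    t=1.7436 [x] (5,2)
    t=2.8983 [x] (6,2) — stop
  → r_4 = 2.8983

ranges = [0.5196, 2.8752, 2.9445, 2.8983]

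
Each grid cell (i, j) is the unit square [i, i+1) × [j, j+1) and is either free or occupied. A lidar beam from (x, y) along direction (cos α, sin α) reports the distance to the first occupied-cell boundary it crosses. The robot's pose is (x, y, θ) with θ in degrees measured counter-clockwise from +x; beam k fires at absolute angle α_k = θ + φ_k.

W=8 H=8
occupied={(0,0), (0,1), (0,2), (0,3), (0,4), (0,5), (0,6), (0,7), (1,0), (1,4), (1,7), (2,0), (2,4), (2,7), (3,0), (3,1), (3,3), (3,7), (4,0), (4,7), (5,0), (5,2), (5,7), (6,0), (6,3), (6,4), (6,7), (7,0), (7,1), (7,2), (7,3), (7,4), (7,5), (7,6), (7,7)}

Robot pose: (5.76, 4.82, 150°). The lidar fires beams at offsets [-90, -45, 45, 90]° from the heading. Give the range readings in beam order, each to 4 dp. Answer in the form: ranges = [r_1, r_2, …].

ranges = [2.4800, 2.2569, 2.8574, 3.5200]

beam 1: φ=-90°, α=60°
  direction (0.5000, 0.8660); cell (5,4); t to first gridline: x 0.4800, y 0.2078 (then +2.0000 / +1.1547)
    (5,5) via y @ 0.2078
    (6,5) via x @ 0.4800
    (6,6) via y @ 1.3625
    (7,6) via x @ 2.4800  # hit
  → r_1 = 2.4800
beam 2: φ=-45°, α=105°
  direction (-0.2588, 0.9659); cell (5,4); t to first gridline: x 2.9364, y 0.1863 (then +3.8637 / +1.0353)
    (5,5) via y @ 0.1863
    (5,6) via y @ 1.2216
    (5,7) via y @ 2.2569  # hit
  → r_2 = 2.2569
beam 3: φ=45°, α=195°
  direction (-0.9659, -0.2588); cell (5,4); t to first gridline: x 0.7868, y 3.1682 (then +1.0353 / +3.8637)
    (4,4) via x @ 0.7868
    (3,4) via x @ 1.8221
    (2,4) via x @ 2.8574  # hit
  → r_3 = 2.8574
beam 4: φ=90°, α=240°
  direction (-0.5000, -0.8660); cell (5,4); t to first gridline: x 1.5200, y 0.9469 (then +2.0000 / +1.1547)
    (5,3) via y @ 0.9469
    (4,3) via x @ 1.5200
    (4,2) via y @ 2.1016
    (4,1) via y @ 3.2563
    (3,1) via x @ 3.5200  # hit
  → r_4 = 3.5200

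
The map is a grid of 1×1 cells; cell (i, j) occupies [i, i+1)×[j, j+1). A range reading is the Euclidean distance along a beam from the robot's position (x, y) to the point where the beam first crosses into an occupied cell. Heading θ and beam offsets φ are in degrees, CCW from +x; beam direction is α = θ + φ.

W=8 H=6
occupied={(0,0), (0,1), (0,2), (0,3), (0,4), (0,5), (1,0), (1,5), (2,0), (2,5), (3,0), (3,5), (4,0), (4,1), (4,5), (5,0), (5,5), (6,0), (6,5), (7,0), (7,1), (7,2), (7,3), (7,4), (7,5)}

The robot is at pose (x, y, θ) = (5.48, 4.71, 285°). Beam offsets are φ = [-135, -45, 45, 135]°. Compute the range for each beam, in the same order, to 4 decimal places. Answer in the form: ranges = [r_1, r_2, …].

beam 1: φ=-135°, α=150°
  direction (-0.8660, 0.5000); cell (5,4); t to first gridline: x 0.5543, y 0.5800 (then +1.1547 / +2.0000)
    (4,4) via x @ 0.5543
    (4,5) via y @ 0.5800  # hit
  → r_1 = 0.5800
beam 2: φ=-45°, α=240°
  direction (-0.5000, -0.8660); cell (5,4); t to first gridline: x 0.9600, y 0.8198 (then +2.0000 / +1.1547)
    (5,3) via y @ 0.8198
    (4,3) via x @ 0.9600
    (4,2) via y @ 1.9745
    (3,2) via x @ 2.9600
    (3,1) via y @ 3.1292
    (3,0) via y @ 4.2839  # hit
  → r_2 = 4.2839
beam 3: φ=45°, α=330°
  direction (0.8660, -0.5000); cell (5,4); t to first gridline: x 0.6004, y 1.4200 (then +1.1547 / +2.0000)
    (6,4) via x @ 0.6004
    (6,3) via y @ 1.4200
    (7,3) via x @ 1.7551  # hit
  → r_3 = 1.7551
beam 4: φ=135°, α=60°
  direction (0.5000, 0.8660); cell (5,4); t to first gridline: x 1.0400, y 0.3349 (then +2.0000 / +1.1547)
    (5,5) via y @ 0.3349  # hit
  → r_4 = 0.3349

ranges = [0.5800, 4.2839, 1.7551, 0.3349]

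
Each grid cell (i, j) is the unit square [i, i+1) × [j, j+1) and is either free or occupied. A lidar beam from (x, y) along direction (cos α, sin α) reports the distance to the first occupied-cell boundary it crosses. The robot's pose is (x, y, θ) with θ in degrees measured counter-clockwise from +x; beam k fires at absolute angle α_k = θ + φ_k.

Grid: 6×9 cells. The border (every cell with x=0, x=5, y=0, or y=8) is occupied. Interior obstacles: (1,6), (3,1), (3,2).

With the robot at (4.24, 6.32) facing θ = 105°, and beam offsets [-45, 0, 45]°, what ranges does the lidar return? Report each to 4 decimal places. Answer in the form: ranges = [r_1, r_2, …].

ranges = [1.5200, 1.7393, 3.3600]

beam 1: φ=-45°, α=60°
  cosα=0.5000 sinα=0.8660 | (4,6) | tMaxX 1.5200 tMaxY 0.7852 | tΔX 2.0000 tΔY 1.1547
    t=0.7852 [y] (4,7)
    t=1.5200 [x] (5,7) — stop
  → r_1 = 1.5200
beam 2: φ=0°, α=105°
  cosα=-0.2588 sinα=0.9659 | (4,6) | tMaxX 0.9273 tMaxY 0.7040 | tΔX 3.8637 tΔY 1.0353
    t=0.7040 [y] (4,7)
    t=0.9273 [x] (3,7)
    t=1.7393 [y] (3,8) — stop
  → r_2 = 1.7393
beam 3: φ=45°, α=150°
  cosα=-0.8660 sinα=0.5000 | (4,6) | tMaxX 0.2771 tMaxY 1.3600 | tΔX 1.1547 tΔY 2.0000
    t=0.2771 [x] (3,6)
    t=1.3600 [y] (3,7)
    t=1.4318 [x] (2,7)
    t=2.5865 [x] (1,7)
    t=3.3600 [y] (1,8) — stop
  → r_3 = 3.3600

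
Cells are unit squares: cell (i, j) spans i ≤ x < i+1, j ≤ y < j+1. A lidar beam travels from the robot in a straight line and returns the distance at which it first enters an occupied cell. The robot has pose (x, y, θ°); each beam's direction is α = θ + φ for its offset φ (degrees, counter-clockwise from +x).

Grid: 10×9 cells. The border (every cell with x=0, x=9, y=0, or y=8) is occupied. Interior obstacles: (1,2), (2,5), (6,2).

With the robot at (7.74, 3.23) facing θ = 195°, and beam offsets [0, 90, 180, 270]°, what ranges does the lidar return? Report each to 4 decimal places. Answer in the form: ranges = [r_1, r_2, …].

beam 1: φ=0°, α=195°
  d=(-0.9659,-0.2588)  start (7,3)  tX=0.7661 tY=0.8887  stride 1/|dx|=1.0353 1/|dy|=3.8637
    cross x-line → (6,3), t=0.7661
    cross y-line → (6,2), t=0.8887 (wall)
  → r_1 = 0.8887
beam 2: φ=90°, α=285°
  d=(0.2588,-0.9659)  start (7,3)  tX=1.0046 tY=0.2381  stride 1/|dx|=3.8637 1/|dy|=1.0353
    cross y-line → (7,2), t=0.2381
    cross x-line → (8,2), t=1.0046
    cross y-line → (8,1), t=1.2734
    cross y-line → (8,0), t=2.3087 (wall)
  → r_2 = 2.3087
beam 3: φ=180°, α=15°
  d=(0.9659,0.2588)  start (7,3)  tX=0.2692 tY=2.9751  stride 1/|dx|=1.0353 1/|dy|=3.8637
    cross x-line → (8,3), t=0.2692
    cross x-line → (9,3), t=1.3044 (wall)
  → r_3 = 1.3044
beam 4: φ=270°, α=105°
  d=(-0.2588,0.9659)  start (7,3)  tX=2.8591 tY=0.7972  stride 1/|dx|=3.8637 1/|dy|=1.0353
    cross y-line → (7,4), t=0.7972
    cross y-line → (7,5), t=1.8324
    cross x-line → (6,5), t=2.8591
    cross y-line → (6,6), t=2.8677
    cross y-line → (6,7), t=3.9030
    cross y-line → (6,8), t=4.9383 (wall)
  → r_4 = 4.9383

ranges = [0.8887, 2.3087, 1.3044, 4.9383]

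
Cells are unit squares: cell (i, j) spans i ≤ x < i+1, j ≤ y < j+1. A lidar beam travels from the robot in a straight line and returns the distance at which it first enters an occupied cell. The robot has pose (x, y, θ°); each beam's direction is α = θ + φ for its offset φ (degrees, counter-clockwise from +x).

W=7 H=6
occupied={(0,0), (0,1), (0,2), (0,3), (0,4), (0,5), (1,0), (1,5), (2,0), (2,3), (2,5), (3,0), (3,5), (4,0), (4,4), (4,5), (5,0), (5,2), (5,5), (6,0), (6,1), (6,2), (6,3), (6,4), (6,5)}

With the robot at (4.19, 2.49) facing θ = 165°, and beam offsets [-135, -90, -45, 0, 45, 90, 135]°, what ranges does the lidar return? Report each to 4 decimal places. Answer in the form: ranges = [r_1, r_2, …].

beam 1: φ=-135°, α=30°
  cosα=0.8660 sinα=0.5000 | (4,2) | tMaxX 0.9353 tMaxY 1.0200 | tΔX 1.1547 tΔY 2.0000
    t=0.9353 [x] (5,2) — stop
  → r_1 = 0.9353
beam 2: φ=-90°, α=75°
  cosα=0.2588 sinα=0.9659 | (4,2) | tMaxX 3.1296 tMaxY 0.5280 | tΔX 3.8637 tΔY 1.0353
    t=0.5280 [y] (4,3)
    t=1.5633 [y] (4,4) — stop
  → r_2 = 1.5633
beam 3: φ=-45°, α=120°
  cosα=-0.5000 sinα=0.8660 | (4,2) | tMaxX 0.3800 tMaxY 0.5889 | tΔX 2.0000 tΔY 1.1547
    t=0.3800 [x] (3,2)
    t=0.5889 [y] (3,3)
    t=1.7436 [y] (3,4)
    t=2.3800 [x] (2,4)
    t=2.8983 [y] (2,5) — stop
  → r_3 = 2.8983
beam 4: φ=0°, α=165°
  cosα=-0.9659 sinα=0.2588 | (4,2) | tMaxX 0.1967 tMaxY 1.9705 | tΔX 1.0353 tΔY 3.8637
    t=0.1967 [x] (3,2)
    t=1.2320 [x] (2,2)
    t=1.9705 [y] (2,3) — stop
  → r_4 = 1.9705
beam 5: φ=45°, α=210°
  cosα=-0.8660 sinα=-0.5000 | (4,2) | tMaxX 0.2194 tMaxY 0.9800 | tΔX 1.1547 tΔY 2.0000
    t=0.2194 [x] (3,2)
    t=0.9800 [y] (3,1)
    t=1.3741 [x] (2,1)
    t=2.5288 [x] (1,1)
    t=2.9800 [y] (1,0) — stop
  → r_5 = 2.9800
beam 6: φ=90°, α=255°
  cosα=-0.2588 sinα=-0.9659 | (4,2) | tMaxX 0.7341 tMaxY 0.5073 | tΔX 3.8637 tΔY 1.0353
    t=0.5073 [y] (4,1)
    t=0.7341 [x] (3,1)
    t=1.5426 [y] (3,0) — stop
  → r_6 = 1.5426
beam 7: φ=135°, α=300°
  cosα=0.5000 sinα=-0.8660 | (4,2) | tMaxX 1.6200 tMaxY 0.5658 | tΔX 2.0000 tΔY 1.1547
    t=0.5658 [y] (4,1)
    t=1.6200 [x] (5,1)
    t=1.7205 [y] (5,0) — stop
  → r_7 = 1.7205

ranges = [0.9353, 1.5633, 2.8983, 1.9705, 2.9800, 1.5426, 1.7205]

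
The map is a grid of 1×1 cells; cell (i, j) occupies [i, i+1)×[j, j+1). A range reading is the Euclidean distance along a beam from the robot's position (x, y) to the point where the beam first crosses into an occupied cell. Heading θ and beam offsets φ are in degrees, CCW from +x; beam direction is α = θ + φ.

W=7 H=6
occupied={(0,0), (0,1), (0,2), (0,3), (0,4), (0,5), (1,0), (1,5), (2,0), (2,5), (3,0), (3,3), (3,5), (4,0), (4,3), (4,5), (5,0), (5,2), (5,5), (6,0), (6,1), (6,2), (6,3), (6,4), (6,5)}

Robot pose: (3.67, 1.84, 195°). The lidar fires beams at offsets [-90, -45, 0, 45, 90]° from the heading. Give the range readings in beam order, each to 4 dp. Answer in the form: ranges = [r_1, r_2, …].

beam 1: φ=-90°, α=105°
  cosα=-0.2588 sinα=0.9659 | (3,1) | tMaxX 2.5887 tMaxY 0.1656 | tΔX 3.8637 tΔY 1.0353
    t=0.1656 [y] (3,2)
    t=1.2009 [y] (3,3) — stop
  → r_1 = 1.2009
beam 2: φ=-45°, α=150°
  cosα=-0.8660 sinα=0.5000 | (3,1) | tMaxX 0.7736 tMaxY 0.3200 | tΔX 1.1547 tΔY 2.0000
    t=0.3200 [y] (3,2)
    t=0.7736 [x] (2,2)
    t=1.9283 [x] (1,2)
    t=2.3200 [y] (1,3)
    t=3.0831 [x] (0,3) — stop
  → r_2 = 3.0831
beam 3: φ=0°, α=195°
  cosα=-0.9659 sinα=-0.2588 | (3,1) | tMaxX 0.6936 tMaxY 3.2455 | tΔX 1.0353 tΔY 3.8637
    t=0.6936 [x] (2,1)
    t=1.7289 [x] (1,1)
    t=2.7642 [x] (0,1) — stop
  → r_3 = 2.7642
beam 4: φ=45°, α=240°
  cosα=-0.5000 sinα=-0.8660 | (3,1) | tMaxX 1.3400 tMaxY 0.9699 | tΔX 2.0000 tΔY 1.1547
    t=0.9699 [y] (3,0) — stop
  → r_4 = 0.9699
beam 5: φ=90°, α=285°
  cosα=0.2588 sinα=-0.9659 | (3,1) | tMaxX 1.2750 tMaxY 0.8696 | tΔX 3.8637 tΔY 1.0353
    t=0.8696 [y] (3,0) — stop
  → r_5 = 0.8696

ranges = [1.2009, 3.0831, 2.7642, 0.9699, 0.8696]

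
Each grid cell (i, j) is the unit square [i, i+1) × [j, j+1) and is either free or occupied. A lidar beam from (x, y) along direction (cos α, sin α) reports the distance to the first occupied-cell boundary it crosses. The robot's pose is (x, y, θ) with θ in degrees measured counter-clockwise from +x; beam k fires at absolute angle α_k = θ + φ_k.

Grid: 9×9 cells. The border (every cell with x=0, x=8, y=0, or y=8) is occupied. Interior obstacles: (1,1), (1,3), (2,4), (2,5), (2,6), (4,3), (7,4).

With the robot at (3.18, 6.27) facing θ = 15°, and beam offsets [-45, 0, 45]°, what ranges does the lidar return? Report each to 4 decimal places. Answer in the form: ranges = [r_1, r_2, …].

beam 1: φ=-45°, α=330°
  d=(0.8660,-0.5000)  start (3,6)  tX=0.9469 tY=0.5400  stride 1/|dx|=1.1547 1/|dy|=2.0000
    cross y-line → (3,5), t=0.5400
    cross x-line → (4,5), t=0.9469
    cross x-line → (5,5), t=2.1016
    cross y-line → (5,4), t=2.5400
    cross x-line → (6,4), t=3.2563
    cross x-line → (7,4), t=4.4110 (wall)
  → r_1 = 4.4110
beam 2: φ=0°, α=15°
  d=(0.9659,0.2588)  start (3,6)  tX=0.8489 tY=2.8205  stride 1/|dx|=1.0353 1/|dy|=3.8637
    cross x-line → (4,6), t=0.8489
    cross x-line → (5,6), t=1.8842
    cross y-line → (5,7), t=2.8205
    cross x-line → (6,7), t=2.9195
    cross x-line → (7,7), t=3.9548
    cross x-line → (8,7), t=4.9900 (wall)
  → r_2 = 4.9900
beam 3: φ=45°, α=60°
  d=(0.5000,0.8660)  start (3,6)  tX=1.6400 tY=0.8429  stride 1/|dx|=2.0000 1/|dy|=1.1547
    cross y-line → (3,7), t=0.8429
    cross x-line → (4,7), t=1.6400
    cross y-line → (4,8), t=1.9976 (wall)
  → r_3 = 1.9976

ranges = [4.4110, 4.9900, 1.9976]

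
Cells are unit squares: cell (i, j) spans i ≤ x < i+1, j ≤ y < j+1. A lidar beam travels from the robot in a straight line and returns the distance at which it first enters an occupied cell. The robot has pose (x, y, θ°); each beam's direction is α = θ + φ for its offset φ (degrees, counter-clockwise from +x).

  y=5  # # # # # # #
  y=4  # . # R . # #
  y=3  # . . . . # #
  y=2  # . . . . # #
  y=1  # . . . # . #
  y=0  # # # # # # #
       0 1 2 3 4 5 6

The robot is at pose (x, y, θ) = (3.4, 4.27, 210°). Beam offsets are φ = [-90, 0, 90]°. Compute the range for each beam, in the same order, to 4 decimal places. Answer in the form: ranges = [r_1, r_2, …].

beam 1: φ=-90°, α=120°
  cosα=-0.5000 sinα=0.8660 | (3,4) | tMaxX 0.8000 tMaxY 0.8429 | tΔX 2.0000 tΔY 1.1547
    t=0.8000 [x] (2,4) — stop
  → r_1 = 0.8000
beam 2: φ=0°, α=210°
  cosα=-0.8660 sinα=-0.5000 | (3,4) | tMaxX 0.4619 tMaxY 0.5400 | tΔX 1.1547 tΔY 2.0000
    t=0.4619 [x] (2,4) — stop
  → r_2 = 0.4619
beam 3: φ=90°, α=300°
  cosα=0.5000 sinα=-0.8660 | (3,4) | tMaxX 1.2000 tMaxY 0.3118 | tΔX 2.0000 tΔY 1.1547
    t=0.3118 [y] (3,3)
    t=1.2000 [x] (4,3)
    t=1.4665 [y] (4,2)
    t=2.6212 [y] (4,1) — stop
  → r_3 = 2.6212

ranges = [0.8000, 0.4619, 2.6212]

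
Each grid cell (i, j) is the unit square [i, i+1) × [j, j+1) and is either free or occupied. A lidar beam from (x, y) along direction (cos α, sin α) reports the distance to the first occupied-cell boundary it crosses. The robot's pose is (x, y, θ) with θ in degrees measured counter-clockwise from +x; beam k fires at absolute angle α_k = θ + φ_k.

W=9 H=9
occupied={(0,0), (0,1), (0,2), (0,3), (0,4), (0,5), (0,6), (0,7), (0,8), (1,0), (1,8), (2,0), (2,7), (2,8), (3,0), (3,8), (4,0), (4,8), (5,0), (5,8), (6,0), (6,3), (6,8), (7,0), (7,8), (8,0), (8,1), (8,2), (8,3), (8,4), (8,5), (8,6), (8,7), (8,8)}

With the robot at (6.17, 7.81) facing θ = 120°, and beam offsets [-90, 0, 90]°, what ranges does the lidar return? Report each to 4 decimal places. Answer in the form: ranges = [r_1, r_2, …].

ranges = [0.3800, 0.2194, 5.9698]

beam 1: φ=-90°, α=30°
  dir = (cos 30°, sin 30°) = (0.8660, 0.5000); from cell (6,7)
  next x-line at t=0.9584, next y-line at t=0.3800; Δt_x=1.1547, Δt_y=2.0000
    y: enter (6,8) at t=0.3800 ← occupied
  → r_1 = 0.3800
beam 2: φ=0°, α=120°
  dir = (cos 120°, sin 120°) = (-0.5000, 0.8660); from cell (6,7)
  next x-line at t=0.3400, next y-line at t=0.2194; Δt_x=2.0000, Δt_y=1.1547
    y: enter (6,8) at t=0.2194 ← occupied
  → r_2 = 0.2194
beam 3: φ=90°, α=210°
  dir = (cos 210°, sin 210°) = (-0.8660, -0.5000); from cell (6,7)
  next x-line at t=0.1963, next y-line at t=1.6200; Δt_x=1.1547, Δt_y=2.0000
    x: enter (5,7) at t=0.1963
    x: enter (4,7) at t=1.3510
    y: enter (4,6) at t=1.6200
    x: enter (3,6) at t=2.5057
    y: enter (3,5) at t=3.6200
    x: enter (2,5) at t=3.6604
    x: enter (1,5) at t=4.8151
    y: enter (1,4) at t=5.6200
    x: enter (0,4) at t=5.9698 ← occupied
  → r_3 = 5.9698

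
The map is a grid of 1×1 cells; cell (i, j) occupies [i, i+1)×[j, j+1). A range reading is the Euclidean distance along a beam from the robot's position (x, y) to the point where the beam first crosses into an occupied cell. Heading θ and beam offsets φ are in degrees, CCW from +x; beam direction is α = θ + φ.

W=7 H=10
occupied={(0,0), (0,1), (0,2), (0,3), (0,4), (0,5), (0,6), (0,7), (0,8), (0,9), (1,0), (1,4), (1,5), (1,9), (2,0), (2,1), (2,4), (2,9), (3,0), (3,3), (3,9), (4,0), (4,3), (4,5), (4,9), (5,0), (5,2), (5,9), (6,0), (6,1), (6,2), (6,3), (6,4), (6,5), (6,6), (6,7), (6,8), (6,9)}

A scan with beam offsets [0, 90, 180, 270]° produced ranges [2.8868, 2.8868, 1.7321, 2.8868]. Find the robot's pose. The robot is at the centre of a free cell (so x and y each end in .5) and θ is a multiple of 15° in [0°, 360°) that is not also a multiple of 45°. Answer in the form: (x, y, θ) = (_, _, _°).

Candidates: 32 free-cell centres × 16 headings = 512 poses. Raycast each; keep the one whose scan matches to 4 dp.
  (1.5, 7.5, 300°): beam 2 = 3.0000 ≠ 2.8868 ✗
  (5.5, 6.5, 150°): beam 1 = 5.0000 ≠ 2.8868 ✗
  (3.5, 8.5, 300°): beam 2 = 1.0000 ≠ 2.8868 ✗
  …
  (3.5, 7.5, 240°): r_1=2.8868, r_2=2.8868, r_3=1.7321, r_4=2.8868 — all match ✓
No second candidate reproduces the full scan.

(x, y, θ) = (3.5, 7.5, 240°)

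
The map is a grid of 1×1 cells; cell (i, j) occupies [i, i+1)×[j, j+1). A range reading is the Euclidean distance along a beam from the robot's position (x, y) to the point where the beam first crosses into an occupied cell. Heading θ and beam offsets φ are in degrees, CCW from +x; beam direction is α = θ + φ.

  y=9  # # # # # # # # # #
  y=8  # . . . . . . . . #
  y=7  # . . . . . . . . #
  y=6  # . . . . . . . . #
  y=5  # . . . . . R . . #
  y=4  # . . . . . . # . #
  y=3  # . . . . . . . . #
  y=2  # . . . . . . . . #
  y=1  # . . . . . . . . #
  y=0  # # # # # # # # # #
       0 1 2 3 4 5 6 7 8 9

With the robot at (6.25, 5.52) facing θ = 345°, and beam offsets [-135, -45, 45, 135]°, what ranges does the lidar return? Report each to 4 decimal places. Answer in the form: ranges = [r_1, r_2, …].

ranges = [6.0622, 1.5000, 3.1754, 4.0184]

beam 1: φ=-135°, α=210°
  direction (-0.8660, -0.5000); cell (6,5); t to first gridline: x 0.2887, y 1.0400 (then +1.1547 / +2.0000)
    (5,5) via x @ 0.2887
    (5,4) via y @ 1.0400
    (4,4) via x @ 1.4434
    (3,4) via x @ 2.5981
    (3,3) via y @ 3.0400
    (2,3) via x @ 3.7528
    (1,3) via x @ 4.9075
    (1,2) via y @ 5.0400
    (0,2) via x @ 6.0622  # hit
  → r_1 = 6.0622
beam 2: φ=-45°, α=300°
  direction (0.5000, -0.8660); cell (6,5); t to first gridline: x 1.5000, y 0.6004 (then +2.0000 / +1.1547)
    (6,4) via y @ 0.6004
    (7,4) via x @ 1.5000  # hit
  → r_2 = 1.5000
beam 3: φ=45°, α=30°
  direction (0.8660, 0.5000); cell (6,5); t to first gridline: x 0.8660, y 0.9600 (then +1.1547 / +2.0000)
    (7,5) via x @ 0.8660
    (7,6) via y @ 0.9600
    (8,6) via x @ 2.0207
    (8,7) via y @ 2.9600
    (9,7) via x @ 3.1754  # hit
  → r_3 = 3.1754
beam 4: φ=135°, α=120°
  direction (-0.5000, 0.8660); cell (6,5); t to first gridline: x 0.5000, y 0.5543 (then +2.0000 / +1.1547)
    (5,5) via x @ 0.5000
    (5,6) via y @ 0.5543
    (5,7) via y @ 1.7090
    (4,7) via x @ 2.5000
    (4,8) via y @ 2.8637
    (4,9) via y @ 4.0184  # hit
  → r_4 = 4.0184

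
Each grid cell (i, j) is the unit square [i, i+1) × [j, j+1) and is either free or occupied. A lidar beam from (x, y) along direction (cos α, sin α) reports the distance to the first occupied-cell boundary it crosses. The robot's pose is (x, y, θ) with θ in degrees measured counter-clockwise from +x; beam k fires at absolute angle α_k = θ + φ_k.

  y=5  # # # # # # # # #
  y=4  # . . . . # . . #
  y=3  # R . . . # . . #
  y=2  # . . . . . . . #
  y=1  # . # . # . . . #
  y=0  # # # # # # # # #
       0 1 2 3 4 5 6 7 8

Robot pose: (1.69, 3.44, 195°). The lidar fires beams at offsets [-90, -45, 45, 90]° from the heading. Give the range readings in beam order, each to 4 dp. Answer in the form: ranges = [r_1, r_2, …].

beam 1: φ=-90°, α=105°
  cosα=-0.2588 sinα=0.9659 | (1,3) | tMaxX 2.6660 tMaxY 0.5798 | tΔX 3.8637 tΔY 1.0353
    t=0.5798 [y] (1,4)
    t=1.6150 [y] (1,5) — stop
  → r_1 = 1.6150
beam 2: φ=-45°, α=150°
  cosα=-0.8660 sinα=0.5000 | (1,3) | tMaxX 0.7967 tMaxY 1.1200 | tΔX 1.1547 tΔY 2.0000
    t=0.7967 [x] (0,3) — stop
  → r_2 = 0.7967
beam 3: φ=45°, α=240°
  cosα=-0.5000 sinα=-0.8660 | (1,3) | tMaxX 1.3800 tMaxY 0.5081 | tΔX 2.0000 tΔY 1.1547
    t=0.5081 [y] (1,2)
    t=1.3800 [x] (0,2) — stop
  → r_3 = 1.3800
beam 4: φ=90°, α=285°
  cosα=0.2588 sinα=-0.9659 | (1,3) | tMaxX 1.1977 tMaxY 0.4555 | tΔX 3.8637 tΔY 1.0353
    t=0.4555 [y] (1,2)
    t=1.1977 [x] (2,2)
    t=1.4908 [y] (2,1) — stop
  → r_4 = 1.4908

ranges = [1.6150, 0.7967, 1.3800, 1.4908]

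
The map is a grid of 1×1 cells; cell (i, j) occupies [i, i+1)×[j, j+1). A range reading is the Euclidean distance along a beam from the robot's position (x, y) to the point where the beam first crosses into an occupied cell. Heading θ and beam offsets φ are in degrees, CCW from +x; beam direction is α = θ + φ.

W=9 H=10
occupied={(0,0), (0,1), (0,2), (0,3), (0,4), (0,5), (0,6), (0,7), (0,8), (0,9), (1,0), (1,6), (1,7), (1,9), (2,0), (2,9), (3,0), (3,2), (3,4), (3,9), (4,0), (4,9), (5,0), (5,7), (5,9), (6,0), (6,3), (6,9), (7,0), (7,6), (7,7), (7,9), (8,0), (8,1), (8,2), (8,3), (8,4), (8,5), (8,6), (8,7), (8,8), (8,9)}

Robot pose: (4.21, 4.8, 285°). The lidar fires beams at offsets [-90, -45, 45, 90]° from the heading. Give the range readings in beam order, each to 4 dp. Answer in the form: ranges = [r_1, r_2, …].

beam 1: φ=-90°, α=195°
  dir = (cos 195°, sin 195°) = (-0.9659, -0.2588); from cell (4,4)
  next x-line at t=0.2174, next y-line at t=3.0910; Δt_x=1.0353, Δt_y=3.8637
    x: enter (3,4) at t=0.2174 ← occupied
  → r_1 = 0.2174
beam 2: φ=-45°, α=240°
  dir = (cos 240°, sin 240°) = (-0.5000, -0.8660); from cell (4,4)
  next x-line at t=0.4200, next y-line at t=0.9238; Δt_x=2.0000, Δt_y=1.1547
    x: enter (3,4) at t=0.4200 ← occupied
  → r_2 = 0.4200
beam 3: φ=45°, α=330°
  dir = (cos 330°, sin 330°) = (0.8660, -0.5000); from cell (4,4)
  next x-line at t=0.9122, next y-line at t=1.6000; Δt_x=1.1547, Δt_y=2.0000
    x: enter (5,4) at t=0.9122
    y: enter (5,3) at t=1.6000
    x: enter (6,3) at t=2.0669 ← occupied
  → r_3 = 2.0669
beam 4: φ=90°, α=15°
  dir = (cos 15°, sin 15°) = (0.9659, 0.2588); from cell (4,4)
  next x-line at t=0.8179, next y-line at t=0.7727; Δt_x=1.0353, Δt_y=3.8637
    y: enter (4,5) at t=0.7727
    x: enter (5,5) at t=0.8179
    x: enter (6,5) at t=1.8531
    x: enter (7,5) at t=2.8884
    x: enter (8,5) at t=3.9237 ← occupied
  → r_4 = 3.9237

ranges = [0.2174, 0.4200, 2.0669, 3.9237]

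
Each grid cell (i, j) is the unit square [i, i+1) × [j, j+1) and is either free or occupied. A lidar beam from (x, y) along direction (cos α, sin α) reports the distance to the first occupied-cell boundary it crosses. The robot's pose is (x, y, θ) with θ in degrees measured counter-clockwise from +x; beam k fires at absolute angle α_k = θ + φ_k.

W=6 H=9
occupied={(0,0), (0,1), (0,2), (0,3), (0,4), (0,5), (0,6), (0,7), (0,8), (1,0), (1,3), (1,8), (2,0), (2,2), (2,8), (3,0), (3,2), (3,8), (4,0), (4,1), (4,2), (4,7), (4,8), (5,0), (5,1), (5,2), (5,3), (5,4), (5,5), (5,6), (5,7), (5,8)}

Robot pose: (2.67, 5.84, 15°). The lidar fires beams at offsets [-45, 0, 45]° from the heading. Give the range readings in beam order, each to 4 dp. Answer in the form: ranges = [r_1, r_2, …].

ranges = [2.6905, 2.4122, 2.4942]

beam 1: φ=-45°, α=330°
  d=(0.8660,-0.5000)  start (2,5)  tX=0.3811 tY=1.6800  stride 1/|dx|=1.1547 1/|dy|=2.0000
    cross x-line → (3,5), t=0.3811
    cross x-line → (4,5), t=1.5358
    cross y-line → (4,4), t=1.6800
    cross x-line → (5,4), t=2.6905 (wall)
  → r_1 = 2.6905
beam 2: φ=0°, α=15°
  d=(0.9659,0.2588)  start (2,5)  tX=0.3416 tY=0.6182  stride 1/|dx|=1.0353 1/|dy|=3.8637
    cross x-line → (3,5), t=0.3416
    cross y-line → (3,6), t=0.6182
    cross x-line → (4,6), t=1.3769
    cross x-line → (5,6), t=2.4122 (wall)
  → r_2 = 2.4122
beam 3: φ=45°, α=60°
  d=(0.5000,0.8660)  start (2,5)  tX=0.6600 tY=0.1848  stride 1/|dx|=2.0000 1/|dy|=1.1547
    cross y-line → (2,6), t=0.1848
    cross x-line → (3,6), t=0.6600
    cross y-line → (3,7), t=1.3395
    cross y-line → (3,8), t=2.4942 (wall)
  → r_3 = 2.4942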